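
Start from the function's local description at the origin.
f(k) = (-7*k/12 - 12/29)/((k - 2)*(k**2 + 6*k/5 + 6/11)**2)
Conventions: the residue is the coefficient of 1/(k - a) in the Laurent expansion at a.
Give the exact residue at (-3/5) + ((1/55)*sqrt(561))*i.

The factor k**2 + 6*k/5 + 6/11 splits as (k - a)(k - a') with a = (-3/5) + ((1/55)*sqrt(561))*i, a' = (-3/5) - ((1/55)*sqrt(561))*i. At the order-2 pole a set g(k) = (k - a)^2*f(k) = [(-7*k/12 - 12/29)/(k - 2)] / (k - a')^2.
Order-2 pole: residue = g'(a); g'((-3/5) + ((1/55)*sqrt(561))*i) = (831875/50781552) - ((25796375/4891956176)*sqrt(561))*i, so the residue is (831875/50781552) - ((25796375/4891956176)*sqrt(561))*i.

The residue is (831875/50781552) - ((25796375/4891956176)*sqrt(561))*i.


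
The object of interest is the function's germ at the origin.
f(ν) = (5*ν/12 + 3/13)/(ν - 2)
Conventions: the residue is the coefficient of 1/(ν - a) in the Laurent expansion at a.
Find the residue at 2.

At the order-1 pole 2 set g(ν) = (ν - (2))*f(ν) = 5*ν/12 + 3/13.
Simple pole: residue = g(a) at a = 2, which is 83/78.

The residue is 83/78.


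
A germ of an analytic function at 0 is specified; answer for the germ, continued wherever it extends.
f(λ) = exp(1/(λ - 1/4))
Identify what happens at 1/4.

The exponent 1/(λ - (1/4)) has a pole at 1/4, so exp(1/(λ - (1/4))) takes every nonzero value near it: an essential singularity (not a pole of any order).

The point is an essential singularity.


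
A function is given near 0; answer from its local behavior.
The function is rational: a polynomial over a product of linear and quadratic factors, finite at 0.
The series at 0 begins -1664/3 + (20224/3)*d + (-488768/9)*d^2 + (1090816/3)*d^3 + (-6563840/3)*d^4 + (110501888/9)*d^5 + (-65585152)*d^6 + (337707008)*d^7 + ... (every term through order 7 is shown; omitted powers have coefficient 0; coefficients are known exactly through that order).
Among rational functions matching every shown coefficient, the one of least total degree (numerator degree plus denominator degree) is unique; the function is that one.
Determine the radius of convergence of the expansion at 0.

No rational of total degree below 5 reproduces all 8 coefficients; solving the [2/3] Pade equations on them gives f(d) = (-5*d**2/9 + 4*d/3 - 26/3)/(d + 1/4)**3, whose expansion matches every shown term.
Denominator factor (d + 1/4)^3: pole of order 3 at -1/4, modulus 1/4.
The radius of convergence is the smallest modulus among the singular points: 1/4.

The radius of convergence is 1/4.


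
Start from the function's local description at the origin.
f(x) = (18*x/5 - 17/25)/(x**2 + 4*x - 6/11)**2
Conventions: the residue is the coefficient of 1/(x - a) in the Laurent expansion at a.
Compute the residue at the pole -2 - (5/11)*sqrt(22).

The factor x**2 + 4*x - 6/11 splits as (x - a)(x - a') with a = -2 - (5/11)*sqrt(22), a' = -2 + (5/11)*sqrt(22). At the order-2 pole a set g(x) = (x - a)^2*f(x) = [18*x/5 - 17/25] / (x - a')^2.
Order-2 pole: residue = g'(a); g'(-2 - (5/11)*sqrt(22)) = -(2167/50000)*sqrt(22), so the residue is -(2167/50000)*sqrt(22).

The residue is -(2167/50000)*sqrt(22).


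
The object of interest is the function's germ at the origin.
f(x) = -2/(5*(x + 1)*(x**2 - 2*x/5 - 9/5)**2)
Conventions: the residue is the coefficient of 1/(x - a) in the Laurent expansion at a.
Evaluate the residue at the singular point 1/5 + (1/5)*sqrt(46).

The residue is 5/4 - (765/4232)*sqrt(46).

The factor x**2 - 2*x/5 - 9/5 splits as (x - a)(x - a') with a = 1/5 + (1/5)*sqrt(46), a' = 1/5 - (1/5)*sqrt(46). At the order-2 pole a set g(x) = (x - a)^2*f(x) = [-2/(5*(x + 1))] / (x - a')^2.
Order-2 pole: residue = g'(a); g'(1/5 + (1/5)*sqrt(46)) = 5/4 - (765/4232)*sqrt(46), so the residue is 5/4 - (765/4232)*sqrt(46).


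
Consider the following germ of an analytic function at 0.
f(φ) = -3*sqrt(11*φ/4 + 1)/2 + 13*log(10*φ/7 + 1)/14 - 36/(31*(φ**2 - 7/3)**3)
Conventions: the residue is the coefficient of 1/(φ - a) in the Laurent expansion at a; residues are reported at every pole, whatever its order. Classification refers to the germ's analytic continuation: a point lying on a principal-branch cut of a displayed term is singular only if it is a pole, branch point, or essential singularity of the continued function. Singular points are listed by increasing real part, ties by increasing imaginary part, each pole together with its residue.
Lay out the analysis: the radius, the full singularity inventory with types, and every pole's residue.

Radius of convergence at 0: 4/11.
At -(1/3)*sqrt(21): a pole of order 3; residue (243/42532)*sqrt(21).
At -7/10: a logarithmic branch point.
At -4/11: an algebraic (square-root) branch point.
At (1/3)*sqrt(21): a pole of order 3; residue -(243/42532)*sqrt(21).

Denominator factor (φ**2 - 7/3)^3: discriminant 28/3, real irrational roots (1/3)*sqrt(21) and -(1/3)*sqrt(21); poles of order 3, moduli (1/3)*sqrt(21) and (1/3)*sqrt(21).
Branch term (-3/2)*sqrt(1 - φ/(-4/11)): its argument vanishes at φ = -4/11, a square-root branch point, modulus 4/11.
Branch term (13/14)*log(1 - φ/(-7/10)): its argument vanishes at φ = -7/10, a logarithmic branch point, modulus 7/10.
The radius of convergence is the smallest modulus among the singular points: 4/11.
The branch terms are analytic at -(1/3)*sqrt(21) and contribute nothing to the residue; only the rational part matters.
The factor φ**2 - 7/3 splits as (φ - a)(φ - a') with a = -(1/3)*sqrt(21), a' = (1/3)*sqrt(21). At the order-3 pole a set g(φ) = (φ - a)^3*(rational part) = [-36/31] / (φ - a')^3.
Order-3 pole: residue = g''(a)/2; g''(-(1/3)*sqrt(21)) = (243/21266)*sqrt(21), so the residue is (243/42532)*sqrt(21).
The branch terms are analytic at (1/3)*sqrt(21) and contribute nothing to the residue; only the rational part matters.
The factor φ**2 - 7/3 splits as (φ - a)(φ - a') with a = (1/3)*sqrt(21), a' = -(1/3)*sqrt(21). At the order-3 pole a set g(φ) = (φ - a)^3*(rational part) = [-36/31] / (φ - a')^3.
Order-3 pole: residue = g''(a)/2; g''((1/3)*sqrt(21)) = -(243/21266)*sqrt(21), so the residue is -(243/42532)*sqrt(21).
List the singular points by increasing real part (a conjugate pair: the negative imaginary part first).


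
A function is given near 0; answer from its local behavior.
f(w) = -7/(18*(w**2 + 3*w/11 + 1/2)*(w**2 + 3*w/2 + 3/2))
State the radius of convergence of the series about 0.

Denominator factor (w**2 + 3*w/2 + 3/2): discriminant -15/4, complex-conjugate roots (-3/4) + ((1/4)*sqrt(15))*i and (-3/4) - ((1/4)*sqrt(15))*i; poles of order 1, moduli (1/2)*sqrt(6) and (1/2)*sqrt(6).
Denominator factor (w**2 + 3*w/11 + 1/2): discriminant -233/121, complex-conjugate roots (-3/22) + ((1/22)*sqrt(233))*i and (-3/22) - ((1/22)*sqrt(233))*i; poles of order 1, moduli (1/2)*sqrt(2) and (1/2)*sqrt(2).
The radius of convergence is the smallest modulus among the singular points: (1/2)*sqrt(2).

The radius of convergence is (1/2)*sqrt(2).


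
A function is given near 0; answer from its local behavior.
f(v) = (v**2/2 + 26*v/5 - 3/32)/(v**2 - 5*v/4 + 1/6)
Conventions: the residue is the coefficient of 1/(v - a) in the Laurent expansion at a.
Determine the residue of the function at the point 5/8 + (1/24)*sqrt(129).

The residue is 233/80 + (665/2064)*sqrt(129).

The factor v**2 - 5*v/4 + 1/6 splits as (v - a)(v - a') with a = 5/8 + (1/24)*sqrt(129), a' = 5/8 - (1/24)*sqrt(129). At the order-1 pole a set g(v) = (v - a)*f(v) = [v**2/2 + 26*v/5 - 3/32] / (v - a').
Simple pole: residue = g(a) at a = 5/8 + (1/24)*sqrt(129), which is 233/80 + (665/2064)*sqrt(129).


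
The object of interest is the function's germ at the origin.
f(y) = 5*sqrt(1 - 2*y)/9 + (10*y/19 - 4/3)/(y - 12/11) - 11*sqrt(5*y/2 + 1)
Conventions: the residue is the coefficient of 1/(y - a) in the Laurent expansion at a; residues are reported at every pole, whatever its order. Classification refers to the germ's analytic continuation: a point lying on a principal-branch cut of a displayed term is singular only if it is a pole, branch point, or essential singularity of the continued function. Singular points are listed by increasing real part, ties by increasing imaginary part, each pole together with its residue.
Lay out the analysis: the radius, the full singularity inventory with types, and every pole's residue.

Radius of convergence at 0: 2/5.
At -2/5: an algebraic (square-root) branch point.
At 1/2: an algebraic (square-root) branch point.
At 12/11: a pole of order 1; residue -476/627.

Denominator factor (y - 12/11): pole of order 1 at 12/11, modulus 12/11.
Branch term (-11)*sqrt(1 - y/(-2/5)): its argument vanishes at y = -2/5, a square-root branch point, modulus 2/5.
Branch term (5/9)*sqrt(1 - y/(1/2)): its argument vanishes at y = 1/2, a square-root branch point, modulus 1/2.
The radius of convergence is the smallest modulus among the singular points: 2/5.
The branch terms are analytic at 12/11 and contribute nothing to the residue; only the rational part matters.
At the order-1 pole 12/11 set g(y) = (y - (12/11))*(rational part) = 10*y/19 - 4/3.
Simple pole: residue = g(a) at a = 12/11, which is -476/627.
List the singular points by increasing real part (a conjugate pair: the negative imaginary part first).


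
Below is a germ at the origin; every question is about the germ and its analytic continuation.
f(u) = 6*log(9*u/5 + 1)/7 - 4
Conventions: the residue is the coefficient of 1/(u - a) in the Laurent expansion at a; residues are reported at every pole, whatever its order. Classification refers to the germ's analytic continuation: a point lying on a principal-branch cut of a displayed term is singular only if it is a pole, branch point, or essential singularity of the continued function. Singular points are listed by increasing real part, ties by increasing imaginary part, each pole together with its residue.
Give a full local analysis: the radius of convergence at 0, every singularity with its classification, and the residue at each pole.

Branch term (6/7)*log(1 - u/(-5/9)): its argument vanishes at u = -5/9, a logarithmic branch point, modulus 5/9.
The radius of convergence is the smallest modulus among the singular points: 5/9.

Radius of convergence at 0: 5/9.
At -5/9: a logarithmic branch point.


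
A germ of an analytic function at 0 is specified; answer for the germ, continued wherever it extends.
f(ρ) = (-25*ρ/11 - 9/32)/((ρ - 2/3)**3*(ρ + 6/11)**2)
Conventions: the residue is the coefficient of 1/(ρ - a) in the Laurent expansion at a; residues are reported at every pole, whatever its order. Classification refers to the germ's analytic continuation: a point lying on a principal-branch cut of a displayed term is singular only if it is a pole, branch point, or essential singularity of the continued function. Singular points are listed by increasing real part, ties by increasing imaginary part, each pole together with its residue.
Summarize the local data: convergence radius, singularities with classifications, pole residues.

Radius of convergence at 0: 6/11.
At -6/11: a pole of order 2; residue -4570533/81920000.
At 2/3: a pole of order 3; residue 4570533/81920000.

Denominator factor (ρ - 2/3)^3: pole of order 3 at 2/3, modulus 2/3.
Denominator factor (ρ + 6/11)^2: pole of order 2 at -6/11, modulus 6/11.
The radius of convergence is the smallest modulus among the singular points: 6/11.
At the order-2 pole -6/11 set g(ρ) = (ρ - (-6/11))^2*f(ρ) = (-25*ρ/11 - 9/32)/(ρ - 2/3)**3.
Order-2 pole: residue = g'(a); g'(-6/11) = -4570533/81920000, so the residue is -4570533/81920000.
At the order-3 pole 2/3 set g(ρ) = (ρ - (2/3))^3*f(ρ) = (-25*ρ/11 - 9/32)/(ρ + 6/11)**2.
Order-3 pole: residue = g''(a)/2; g''(2/3) = 4570533/40960000, so the residue is 4570533/81920000.
List the singular points by increasing real part (a conjugate pair: the negative imaginary part first).


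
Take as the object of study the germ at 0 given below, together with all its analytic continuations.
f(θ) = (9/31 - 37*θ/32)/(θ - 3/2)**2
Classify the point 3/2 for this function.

The denominator factor θ - 3/2 vanishes at 3/2 and appears to the power 2; the numerator there equals -2865/1984, nonzero, and no other factor vanishes.
Hence a pole whose order is the multiplicity, 2.

The point is a pole of order 2.


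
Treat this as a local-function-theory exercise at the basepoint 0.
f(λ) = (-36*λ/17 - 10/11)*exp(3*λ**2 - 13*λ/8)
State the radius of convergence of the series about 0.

The radius of convergence is infinite.

The factor exp(3*λ**2 - 13*λ/8) is entire and contributes no finite singular point.
The polynomial part has no poles.
No finite singular points: the Taylor series at 0 converges everywhere.


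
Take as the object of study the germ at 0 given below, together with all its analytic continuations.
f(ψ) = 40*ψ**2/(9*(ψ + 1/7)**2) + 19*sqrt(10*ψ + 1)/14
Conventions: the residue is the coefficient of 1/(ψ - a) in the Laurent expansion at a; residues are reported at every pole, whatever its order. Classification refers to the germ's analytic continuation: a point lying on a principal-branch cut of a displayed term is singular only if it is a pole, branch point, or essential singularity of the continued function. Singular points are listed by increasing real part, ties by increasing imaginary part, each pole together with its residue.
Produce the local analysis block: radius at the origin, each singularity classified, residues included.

Denominator factor (ψ + 1/7)^2: pole of order 2 at -1/7, modulus 1/7.
Branch term (19/14)*sqrt(1 - ψ/(-1/10)): its argument vanishes at ψ = -1/10, a square-root branch point, modulus 1/10.
The radius of convergence is the smallest modulus among the singular points: 1/10.
The branch term is analytic at -1/7 and contributes nothing to the residue; only the rational part matters.
At the order-2 pole -1/7 set g(ψ) = (ψ - (-1/7))^2*(rational part) = 40*ψ**2/9.
Order-2 pole: residue = g'(a); g'(-1/7) = -80/63, so the residue is -80/63.
List the singular points by increasing real part (a conjugate pair: the negative imaginary part first).

Radius of convergence at 0: 1/10.
At -1/7: a pole of order 2; residue -80/63.
At -1/10: an algebraic (square-root) branch point.


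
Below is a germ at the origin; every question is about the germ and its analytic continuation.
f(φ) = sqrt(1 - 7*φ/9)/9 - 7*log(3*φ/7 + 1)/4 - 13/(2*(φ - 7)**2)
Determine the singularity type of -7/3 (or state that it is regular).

The term (-7/4)*log(1 - φ/(-7/3)) has argument 1 - -7/3/(-7/3) = 0 at -7/3: a logarithmic (infinitely-sheeted) branch point; the remaining terms are analytic or single-valued there.

The point is a logarithmic branch point.


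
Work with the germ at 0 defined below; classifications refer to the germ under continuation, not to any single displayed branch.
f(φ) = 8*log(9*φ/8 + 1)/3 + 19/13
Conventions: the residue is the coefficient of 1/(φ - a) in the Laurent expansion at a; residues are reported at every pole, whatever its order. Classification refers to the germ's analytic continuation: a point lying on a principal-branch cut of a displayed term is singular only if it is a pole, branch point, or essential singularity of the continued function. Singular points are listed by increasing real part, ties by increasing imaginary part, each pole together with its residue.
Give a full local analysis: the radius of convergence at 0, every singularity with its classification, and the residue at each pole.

Radius of convergence at 0: 8/9.
At -8/9: a logarithmic branch point.

Branch term (8/3)*log(1 - φ/(-8/9)): its argument vanishes at φ = -8/9, a logarithmic branch point, modulus 8/9.
The radius of convergence is the smallest modulus among the singular points: 8/9.


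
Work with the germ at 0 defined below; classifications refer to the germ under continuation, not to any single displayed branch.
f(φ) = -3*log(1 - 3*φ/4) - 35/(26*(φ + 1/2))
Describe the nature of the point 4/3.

The point is a logarithmic branch point.

The term (-3)*log(1 - φ/(4/3)) has argument 1 - 4/3/(4/3) = 0 at 4/3: a logarithmic (infinitely-sheeted) branch point; the remaining terms are analytic or single-valued there.


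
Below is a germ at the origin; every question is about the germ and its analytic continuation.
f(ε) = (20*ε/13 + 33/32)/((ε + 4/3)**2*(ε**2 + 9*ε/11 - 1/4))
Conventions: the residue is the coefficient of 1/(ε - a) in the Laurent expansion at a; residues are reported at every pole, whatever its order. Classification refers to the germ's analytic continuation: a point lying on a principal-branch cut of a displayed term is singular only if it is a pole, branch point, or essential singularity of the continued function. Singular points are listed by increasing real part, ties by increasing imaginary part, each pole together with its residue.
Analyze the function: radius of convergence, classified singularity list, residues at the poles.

Radius of convergence at 0: -9/22 + (1/22)*sqrt(202).
At -4/3: a pole of order 2; residue -4947327/778154.
At -9/22 - (1/22)*sqrt(202): a pole of order 1; residue 4947327/1556308 + (121248171/628748432)*sqrt(202).
At -9/22 + (1/22)*sqrt(202): a pole of order 1; residue 4947327/1556308 - (121248171/628748432)*sqrt(202).

Denominator factor (ε**2 + 9*ε/11 - 1/4): discriminant 202/121, real irrational roots -9/22 + (1/22)*sqrt(202) and -9/22 - (1/22)*sqrt(202); poles of order 1, moduli -9/22 + (1/22)*sqrt(202) and 9/22 + (1/22)*sqrt(202).
Denominator factor (ε + 4/3)^2: pole of order 2 at -4/3, modulus 4/3.
The radius of convergence is the smallest modulus among the singular points: -9/22 + (1/22)*sqrt(202).
At the order-2 pole -4/3 set g(ε) = (ε - (-4/3))^2*f(ε) = (20*ε/13 + 33/32)/(ε**2 + 9*ε/11 - 1/4).
Order-2 pole: residue = g'(a); g'(-4/3) = -4947327/778154, so the residue is -4947327/778154.
The factor ε**2 + 9*ε/11 - 1/4 splits as (ε - a)(ε - a') with a = -9/22 - (1/22)*sqrt(202), a' = -9/22 + (1/22)*sqrt(202). At the order-1 pole a set g(ε) = (ε - a)*f(ε) = [(20*ε/13 + 33/32)/(ε + 4/3)**2] / (ε - a').
Simple pole: residue = g(a) at a = -9/22 - (1/22)*sqrt(202), which is 4947327/1556308 + (121248171/628748432)*sqrt(202).
The factor ε**2 + 9*ε/11 - 1/4 splits as (ε - a)(ε - a') with a = -9/22 + (1/22)*sqrt(202), a' = -9/22 - (1/22)*sqrt(202). At the order-1 pole a set g(ε) = (ε - a)*f(ε) = [(20*ε/13 + 33/32)/(ε + 4/3)**2] / (ε - a').
Simple pole: residue = g(a) at a = -9/22 + (1/22)*sqrt(202), which is 4947327/1556308 - (121248171/628748432)*sqrt(202).
List the singular points by increasing real part (a conjugate pair: the negative imaginary part first).


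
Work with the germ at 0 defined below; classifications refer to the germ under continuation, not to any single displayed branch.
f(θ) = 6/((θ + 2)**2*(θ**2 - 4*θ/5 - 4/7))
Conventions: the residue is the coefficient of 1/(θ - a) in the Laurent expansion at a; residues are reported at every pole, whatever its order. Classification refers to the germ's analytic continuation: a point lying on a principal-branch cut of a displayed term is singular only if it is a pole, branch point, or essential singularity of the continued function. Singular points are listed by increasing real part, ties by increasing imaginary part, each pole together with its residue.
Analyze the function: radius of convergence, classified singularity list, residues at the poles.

Radius of convergence at 0: -2/5 + (8/35)*sqrt(14).
At -2: a pole of order 2; residue 2205/1936.
At 2/5 - (8/35)*sqrt(14): a pole of order 1; residue -2205/3872 - (7455/30976)*sqrt(14).
At 2/5 + (8/35)*sqrt(14): a pole of order 1; residue -2205/3872 + (7455/30976)*sqrt(14).

Denominator factor (θ**2 - 4*θ/5 - 4/7): discriminant 512/175, real irrational roots 2/5 + (8/35)*sqrt(14) and 2/5 - (8/35)*sqrt(14); poles of order 1, moduli 2/5 + (8/35)*sqrt(14) and -2/5 + (8/35)*sqrt(14).
Denominator factor (θ + 2)^2: pole of order 2 at -2, modulus 2.
The radius of convergence is the smallest modulus among the singular points: -2/5 + (8/35)*sqrt(14).
At the order-2 pole -2 set g(θ) = (θ - (-2))^2*f(θ) = 6/(θ**2 - 4*θ/5 - 4/7).
Order-2 pole: residue = g'(a); g'(-2) = 2205/1936, so the residue is 2205/1936.
The factor θ**2 - 4*θ/5 - 4/7 splits as (θ - a)(θ - a') with a = 2/5 - (8/35)*sqrt(14), a' = 2/5 + (8/35)*sqrt(14). At the order-1 pole a set g(θ) = (θ - a)*f(θ) = [6/(θ + 2)**2] / (θ - a').
Simple pole: residue = g(a) at a = 2/5 - (8/35)*sqrt(14), which is -2205/3872 - (7455/30976)*sqrt(14).
The factor θ**2 - 4*θ/5 - 4/7 splits as (θ - a)(θ - a') with a = 2/5 + (8/35)*sqrt(14), a' = 2/5 - (8/35)*sqrt(14). At the order-1 pole a set g(θ) = (θ - a)*f(θ) = [6/(θ + 2)**2] / (θ - a').
Simple pole: residue = g(a) at a = 2/5 + (8/35)*sqrt(14), which is -2205/3872 + (7455/30976)*sqrt(14).
List the singular points by increasing real part (a conjugate pair: the negative imaginary part first).


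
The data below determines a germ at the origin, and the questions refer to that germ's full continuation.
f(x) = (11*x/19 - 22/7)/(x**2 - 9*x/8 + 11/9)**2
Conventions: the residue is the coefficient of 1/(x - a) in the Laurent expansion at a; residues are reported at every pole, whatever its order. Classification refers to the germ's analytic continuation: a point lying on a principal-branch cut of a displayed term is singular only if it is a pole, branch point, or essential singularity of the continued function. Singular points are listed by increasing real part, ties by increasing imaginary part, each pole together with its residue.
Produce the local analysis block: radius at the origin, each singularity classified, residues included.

Denominator factor (x**2 - 9*x/8 + 11/9)^2: discriminant -2087/576, complex-conjugate roots (9/16) + ((1/48)*sqrt(2087))*i and (9/16) - ((1/48)*sqrt(2087))*i; poles of order 2, moduli (1/3)*sqrt(11) and (1/3)*sqrt(11).
The radius of convergence is the smallest modulus among the singular points: (1/3)*sqrt(11).
The factor x**2 - 9*x/8 + 11/9 splits as (x - a)(x - a') with a = (9/16) - ((1/48)*sqrt(2087))*i, a' = (9/16) + ((1/48)*sqrt(2087))*i. At the order-2 pole a set g(x) = (x - a)^2*f(x) = [11*x/19 - 22/7] / (x - a')^2.
Order-2 pole: residue = g'(a); g'((9/16) - ((1/48)*sqrt(2087))*i) = -((10359360/579290677)*sqrt(2087))*i, so the residue is -((10359360/579290677)*sqrt(2087))*i.
The factor x**2 - 9*x/8 + 11/9 splits as (x - a)(x - a') with a = (9/16) + ((1/48)*sqrt(2087))*i, a' = (9/16) - ((1/48)*sqrt(2087))*i. At the order-2 pole a set g(x) = (x - a)^2*f(x) = [11*x/19 - 22/7] / (x - a')^2.
Order-2 pole: residue = g'(a); g'((9/16) + ((1/48)*sqrt(2087))*i) = ((10359360/579290677)*sqrt(2087))*i, so the residue is ((10359360/579290677)*sqrt(2087))*i.
List the singular points by increasing real part (a conjugate pair: the negative imaginary part first).

Radius of convergence at 0: (1/3)*sqrt(11).
At (9/16) - ((1/48)*sqrt(2087))*i: a pole of order 2; residue -((10359360/579290677)*sqrt(2087))*i.
At (9/16) + ((1/48)*sqrt(2087))*i: a pole of order 2; residue ((10359360/579290677)*sqrt(2087))*i.


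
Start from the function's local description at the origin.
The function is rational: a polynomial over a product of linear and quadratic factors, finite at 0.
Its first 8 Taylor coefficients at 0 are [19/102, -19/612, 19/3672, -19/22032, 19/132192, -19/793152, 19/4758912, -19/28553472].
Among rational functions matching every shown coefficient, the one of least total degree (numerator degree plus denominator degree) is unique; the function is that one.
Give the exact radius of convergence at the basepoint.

The radius of convergence is 6.

No rational of total degree below 1 reproduces all 8 coefficients; solving the [0/1] Pade equations on them gives f(n) = 19/(17*(n + 6)), whose expansion matches every shown term.
Denominator factor (n + 6): pole of order 1 at -6, modulus 6.
The radius of convergence is the smallest modulus among the singular points: 6.


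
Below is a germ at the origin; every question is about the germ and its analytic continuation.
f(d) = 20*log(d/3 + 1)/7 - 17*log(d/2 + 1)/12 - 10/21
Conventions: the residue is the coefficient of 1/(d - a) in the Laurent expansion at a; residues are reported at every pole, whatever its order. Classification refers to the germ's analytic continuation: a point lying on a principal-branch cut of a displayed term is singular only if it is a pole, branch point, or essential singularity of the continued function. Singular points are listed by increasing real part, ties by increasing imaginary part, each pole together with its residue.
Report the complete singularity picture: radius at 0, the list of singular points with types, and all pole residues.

Radius of convergence at 0: 2.
At -3: a logarithmic branch point.
At -2: a logarithmic branch point.

Branch term (20/7)*log(1 - d/(-3)): its argument vanishes at d = -3, a logarithmic branch point, modulus 3.
Branch term (-17/12)*log(1 - d/(-2)): its argument vanishes at d = -2, a logarithmic branch point, modulus 2.
The radius of convergence is the smallest modulus among the singular points: 2.
List the singular points by increasing real part (a conjugate pair: the negative imaginary part first).


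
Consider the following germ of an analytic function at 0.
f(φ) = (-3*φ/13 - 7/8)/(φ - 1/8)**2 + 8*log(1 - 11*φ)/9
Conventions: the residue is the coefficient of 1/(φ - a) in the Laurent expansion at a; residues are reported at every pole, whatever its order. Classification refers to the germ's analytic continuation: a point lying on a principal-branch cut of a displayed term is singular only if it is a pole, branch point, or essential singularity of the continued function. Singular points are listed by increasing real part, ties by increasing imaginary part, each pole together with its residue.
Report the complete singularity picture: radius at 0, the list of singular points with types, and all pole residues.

Denominator factor (φ - 1/8)^2: pole of order 2 at 1/8, modulus 1/8.
Branch term (8/9)*log(1 - φ/(1/11)): its argument vanishes at φ = 1/11, a logarithmic branch point, modulus 1/11.
The radius of convergence is the smallest modulus among the singular points: 1/11.
The branch term is analytic at 1/8 and contributes nothing to the residue; only the rational part matters.
At the order-2 pole 1/8 set g(φ) = (φ - (1/8))^2*(rational part) = -3*φ/13 - 7/8.
Order-2 pole: residue = g'(a); g'(1/8) = -3/13, so the residue is -3/13.
List the singular points by increasing real part (a conjugate pair: the negative imaginary part first).

Radius of convergence at 0: 1/11.
At 1/11: a logarithmic branch point.
At 1/8: a pole of order 2; residue -3/13.


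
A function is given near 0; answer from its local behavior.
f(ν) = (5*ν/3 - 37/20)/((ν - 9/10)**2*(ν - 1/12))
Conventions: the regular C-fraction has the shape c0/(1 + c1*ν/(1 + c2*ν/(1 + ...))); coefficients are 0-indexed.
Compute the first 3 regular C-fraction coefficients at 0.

The regular C-fraction coefficients are [740/27, -4436/333, 440785/369297].

Taylor coefficients (expand at 0): a_0 = 740/27, a_1 = 88720/243, a_2 = 3227920/729.
c0 = a_0 = 740/27. Peel one level at a time: if S = 1 + c*ν/S' with S'(0) = 1, then c is the ν-coefficient of S and S' = c*ν/(S - 1).
S_1 = c0/f = 1 + (-4436/333)*ν + (1763140/110889)*ν^2 + ...; c1 = -4436/333.
S_2 = c1*ν/(S_1 - 1) = 1 + (440785/369297)*ν + ...; c2 = 440785/369297.


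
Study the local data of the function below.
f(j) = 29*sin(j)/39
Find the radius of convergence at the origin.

The factor sin(j) is entire and contributes no finite singular point.
The polynomial part has no poles.
No finite singular points: the Taylor series at 0 converges everywhere.

The radius of convergence is infinite.


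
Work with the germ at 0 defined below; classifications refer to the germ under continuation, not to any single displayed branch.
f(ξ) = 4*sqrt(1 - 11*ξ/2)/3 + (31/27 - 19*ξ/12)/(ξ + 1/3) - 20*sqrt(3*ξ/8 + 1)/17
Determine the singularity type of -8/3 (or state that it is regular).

The term (-20/17)*sqrt(1 - ξ/(-8/3)) has argument 1 - -8/3/(-8/3) = 0 at -8/3: a square-root (algebraic, two-sheeted) branch point; the remaining terms are analytic or single-valued there.

The point is an algebraic (square-root) branch point.


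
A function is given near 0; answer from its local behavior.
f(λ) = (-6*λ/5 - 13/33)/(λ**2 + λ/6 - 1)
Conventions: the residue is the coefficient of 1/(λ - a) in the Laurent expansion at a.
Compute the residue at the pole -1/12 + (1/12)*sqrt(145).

The residue is -3/5 - (97/7975)*sqrt(145).

The factor λ**2 + λ/6 - 1 splits as (λ - a)(λ - a') with a = -1/12 + (1/12)*sqrt(145), a' = -1/12 - (1/12)*sqrt(145). At the order-1 pole a set g(λ) = (λ - a)*f(λ) = [-6*λ/5 - 13/33] / (λ - a').
Simple pole: residue = g(a) at a = -1/12 + (1/12)*sqrt(145), which is -3/5 - (97/7975)*sqrt(145).


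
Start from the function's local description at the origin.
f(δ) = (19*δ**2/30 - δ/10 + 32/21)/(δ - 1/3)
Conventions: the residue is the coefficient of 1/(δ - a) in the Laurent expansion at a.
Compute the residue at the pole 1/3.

At the order-1 pole 1/3 set g(δ) = (δ - (1/3))*f(δ) = 19*δ**2/30 - δ/10 + 32/21.
Simple pole: residue = g(a) at a = 1/3, which is 295/189.

The residue is 295/189.


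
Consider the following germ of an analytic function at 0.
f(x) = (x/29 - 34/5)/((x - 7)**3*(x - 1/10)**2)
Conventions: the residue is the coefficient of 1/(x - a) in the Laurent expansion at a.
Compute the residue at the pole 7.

At the order-3 pole 7 set g(x) = (x - (7))^3*f(x) = (x/29 - 34/5)/(x - 1/10)**2.
Order-3 pole: residue = g''(a)/2; g''(7) = -3896000/219115503, so the residue is -1948000/219115503.

The residue is -1948000/219115503.


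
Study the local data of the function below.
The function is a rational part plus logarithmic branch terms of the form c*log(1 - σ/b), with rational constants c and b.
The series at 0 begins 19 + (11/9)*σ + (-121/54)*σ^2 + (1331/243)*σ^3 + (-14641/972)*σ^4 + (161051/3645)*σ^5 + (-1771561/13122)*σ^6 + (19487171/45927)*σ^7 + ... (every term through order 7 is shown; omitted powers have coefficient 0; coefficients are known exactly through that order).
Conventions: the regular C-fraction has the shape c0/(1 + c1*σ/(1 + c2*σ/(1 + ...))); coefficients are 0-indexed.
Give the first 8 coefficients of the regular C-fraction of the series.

The regular C-fraction coefficients are [19, -11/171, 649/342, 209/354, 220/177, 649/900, 1001/900, 495/637].

Taylor coefficients (read off): a_0 = 19, a_1 = 11/9, a_2 = -121/54, a_3 = 1331/243, a_4 = -14641/972, a_5 = 161051/3645, a_6 = -1771561/13122, a_7 = 19487171/45927.
c0 = a_0 = 19. Peel one level at a time: if S = 1 + c*σ/S' with S'(0) = 1, then c is the σ-coefficient of S and S' = c*σ/(S - 1).
S_1 = c0/f = 1 + (-11/171)*σ + (7139/58482)*σ^2 + ...; c1 = -11/171.
S_2 = c1*σ/(S_1 - 1) = 1 + (649/342)*σ + (-121/108)*σ^2 + ...; c2 = 649/342.
S_3 = c2*σ/(S_2 - 1) = 1 + (209/354)*σ + (-22990/31329)*σ^2 + ...; c3 = 209/354.
S_4 = c3*σ/(S_3 - 1) = 1 + (220/177)*σ + (-121/135)*σ^2 + ...; c4 = 220/177.
S_5 = c4*σ/(S_4 - 1) = 1 + (649/900)*σ + (-649649/810000)*σ^2 + ...; c5 = 649/900.
S_6 = c5*σ/(S_5 - 1) = 1 + (1001/900)*σ + (-121/140)*σ^2 + ...; c6 = 1001/900.
S_7 = c6*σ/(S_6 - 1) = 1 + (495/637)*σ + ...; c7 = 495/637.


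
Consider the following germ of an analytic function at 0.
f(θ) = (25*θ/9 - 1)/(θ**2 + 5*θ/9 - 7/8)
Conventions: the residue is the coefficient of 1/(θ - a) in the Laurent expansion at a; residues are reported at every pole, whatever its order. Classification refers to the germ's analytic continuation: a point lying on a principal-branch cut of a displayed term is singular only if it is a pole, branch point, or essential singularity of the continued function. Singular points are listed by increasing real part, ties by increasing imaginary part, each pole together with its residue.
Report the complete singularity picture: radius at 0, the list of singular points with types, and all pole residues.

Denominator factor (θ**2 + 5*θ/9 - 7/8): discriminant 617/162, real irrational roots -5/18 + (1/36)*sqrt(1234) and -5/18 - (1/36)*sqrt(1234); poles of order 1, moduli -5/18 + (1/36)*sqrt(1234) and 5/18 + (1/36)*sqrt(1234).
The radius of convergence is the smallest modulus among the singular points: -5/18 + (1/36)*sqrt(1234).
The factor θ**2 + 5*θ/9 - 7/8 splits as (θ - a)(θ - a') with a = -5/18 - (1/36)*sqrt(1234), a' = -5/18 + (1/36)*sqrt(1234). At the order-1 pole a set g(θ) = (θ - a)*f(θ) = [25*θ/9 - 1] / (θ - a').
Simple pole: residue = g(a) at a = -5/18 - (1/36)*sqrt(1234), which is 25/18 + (287/11106)*sqrt(1234).
The factor θ**2 + 5*θ/9 - 7/8 splits as (θ - a)(θ - a') with a = -5/18 + (1/36)*sqrt(1234), a' = -5/18 - (1/36)*sqrt(1234). At the order-1 pole a set g(θ) = (θ - a)*f(θ) = [25*θ/9 - 1] / (θ - a').
Simple pole: residue = g(a) at a = -5/18 + (1/36)*sqrt(1234), which is 25/18 - (287/11106)*sqrt(1234).
List the singular points by increasing real part (a conjugate pair: the negative imaginary part first).

Radius of convergence at 0: -5/18 + (1/36)*sqrt(1234).
At -5/18 - (1/36)*sqrt(1234): a pole of order 1; residue 25/18 + (287/11106)*sqrt(1234).
At -5/18 + (1/36)*sqrt(1234): a pole of order 1; residue 25/18 - (287/11106)*sqrt(1234).


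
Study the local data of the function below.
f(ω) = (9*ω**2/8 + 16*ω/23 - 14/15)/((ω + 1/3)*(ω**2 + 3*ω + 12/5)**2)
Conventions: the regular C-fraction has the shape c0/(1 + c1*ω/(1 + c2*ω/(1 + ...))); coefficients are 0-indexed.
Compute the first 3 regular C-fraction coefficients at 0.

Taylor coefficients (expand at 0): a_0 = -35/72, a_1 = 10055/3312, a_2 = -449155/39744.
c0 = a_0 = -35/72. Peel one level at a time: if S = 1 + c*ω/S' with S'(0) = 1, then c is the ω-coefficient of S and S' = c*ω/(S - 1).
S_1 = c0/f = 1 + (2011/322)*ω + (9801935/622104)*ω^2 + ...; c1 = 2011/322.
S_2 = c1*ω/(S_1 - 1) = 1 + (-9801935/3885252)*ω + ...; c2 = -9801935/3885252.

The regular C-fraction coefficients are [-35/72, 2011/322, -9801935/3885252].


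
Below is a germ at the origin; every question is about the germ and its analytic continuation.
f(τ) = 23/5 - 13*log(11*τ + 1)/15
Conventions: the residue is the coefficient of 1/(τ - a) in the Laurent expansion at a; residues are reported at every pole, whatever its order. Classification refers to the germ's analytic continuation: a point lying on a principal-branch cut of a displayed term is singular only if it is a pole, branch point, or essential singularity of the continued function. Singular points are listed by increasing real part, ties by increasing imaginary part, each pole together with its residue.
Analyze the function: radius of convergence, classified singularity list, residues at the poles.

Radius of convergence at 0: 1/11.
At -1/11: a logarithmic branch point.

Branch term (-13/15)*log(1 - τ/(-1/11)): its argument vanishes at τ = -1/11, a logarithmic branch point, modulus 1/11.
The radius of convergence is the smallest modulus among the singular points: 1/11.


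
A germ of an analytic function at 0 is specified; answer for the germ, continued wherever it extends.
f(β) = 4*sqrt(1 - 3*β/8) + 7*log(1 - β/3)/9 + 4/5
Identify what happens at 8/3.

The point is an algebraic (square-root) branch point.

The term (4)*sqrt(1 - β/(8/3)) has argument 1 - 8/3/(8/3) = 0 at 8/3: a square-root (algebraic, two-sheeted) branch point; the remaining terms are analytic or single-valued there.


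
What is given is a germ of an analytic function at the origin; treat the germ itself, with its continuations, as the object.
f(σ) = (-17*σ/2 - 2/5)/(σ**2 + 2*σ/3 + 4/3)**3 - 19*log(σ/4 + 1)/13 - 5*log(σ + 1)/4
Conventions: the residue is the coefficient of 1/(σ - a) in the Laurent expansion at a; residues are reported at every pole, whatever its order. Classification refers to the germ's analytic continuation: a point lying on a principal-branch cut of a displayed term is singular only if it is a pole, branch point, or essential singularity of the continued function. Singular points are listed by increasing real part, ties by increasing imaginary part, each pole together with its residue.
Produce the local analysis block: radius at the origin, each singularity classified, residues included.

Denominator factor (σ**2 + 2*σ/3 + 4/3)^3: discriminant -44/9, complex-conjugate roots (-1/3) + ((1/3)*sqrt(11))*i and (-1/3) - ((1/3)*sqrt(11))*i; poles of order 3, moduli (2/3)*sqrt(3) and (2/3)*sqrt(3).
Branch term (-19/13)*log(1 - σ/(-4)): its argument vanishes at σ = -4, a logarithmic branch point, modulus 4.
Branch term (-5/4)*log(1 - σ/(-1)): its argument vanishes at σ = -1, a logarithmic branch point, modulus 1.
The radius of convergence is the smallest modulus among the singular points: 1.
The branch terms are analytic at (-1/3) - ((1/3)*sqrt(11))*i and contribute nothing to the residue; only the rational part matters.
The factor σ**2 + 2*σ/3 + 4/3 splits as (σ - a)(σ - a') with a = (-1/3) - ((1/3)*sqrt(11))*i, a' = (-1/3) + ((1/3)*sqrt(11))*i. At the order-3 pole a set g(σ) = (σ - a)^3*(rational part) = [-17*σ/2 - 2/5] / (σ - a')^3.
Order-3 pole: residue = g''(a)/2; g''((-1/3) - ((1/3)*sqrt(11))*i) = ((17739/106480)*sqrt(11))*i, so the residue is ((17739/212960)*sqrt(11))*i.
The branch terms are analytic at (-1/3) + ((1/3)*sqrt(11))*i and contribute nothing to the residue; only the rational part matters.
The factor σ**2 + 2*σ/3 + 4/3 splits as (σ - a)(σ - a') with a = (-1/3) + ((1/3)*sqrt(11))*i, a' = (-1/3) - ((1/3)*sqrt(11))*i. At the order-3 pole a set g(σ) = (σ - a)^3*(rational part) = [-17*σ/2 - 2/5] / (σ - a')^3.
Order-3 pole: residue = g''(a)/2; g''((-1/3) + ((1/3)*sqrt(11))*i) = -((17739/106480)*sqrt(11))*i, so the residue is -((17739/212960)*sqrt(11))*i.
List the singular points by increasing real part (a conjugate pair: the negative imaginary part first).

Radius of convergence at 0: 1.
At -4: a logarithmic branch point.
At -1: a logarithmic branch point.
At (-1/3) - ((1/3)*sqrt(11))*i: a pole of order 3; residue ((17739/212960)*sqrt(11))*i.
At (-1/3) + ((1/3)*sqrt(11))*i: a pole of order 3; residue -((17739/212960)*sqrt(11))*i.


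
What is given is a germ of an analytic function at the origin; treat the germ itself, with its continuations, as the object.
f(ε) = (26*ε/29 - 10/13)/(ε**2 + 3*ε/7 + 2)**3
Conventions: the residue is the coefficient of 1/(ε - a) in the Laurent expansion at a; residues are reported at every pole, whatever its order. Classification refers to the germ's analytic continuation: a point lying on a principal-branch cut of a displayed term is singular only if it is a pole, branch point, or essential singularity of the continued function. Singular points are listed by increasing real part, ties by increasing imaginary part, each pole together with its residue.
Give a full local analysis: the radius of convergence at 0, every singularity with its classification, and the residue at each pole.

Radius of convergence at 0: sqrt(2).
At (-3/14) - ((1/14)*sqrt(383))*i: a pole of order 3; residue -((36548022/21180571399)*sqrt(383))*i.
At (-3/14) + ((1/14)*sqrt(383))*i: a pole of order 3; residue ((36548022/21180571399)*sqrt(383))*i.

Denominator factor (ε**2 + 3*ε/7 + 2)^3: discriminant -383/49, complex-conjugate roots (-3/14) + ((1/14)*sqrt(383))*i and (-3/14) - ((1/14)*sqrt(383))*i; poles of order 3, moduli sqrt(2) and sqrt(2).
The radius of convergence is the smallest modulus among the singular points: sqrt(2).
The factor ε**2 + 3*ε/7 + 2 splits as (ε - a)(ε - a') with a = (-3/14) - ((1/14)*sqrt(383))*i, a' = (-3/14) + ((1/14)*sqrt(383))*i. At the order-3 pole a set g(ε) = (ε - a)^3*f(ε) = [26*ε/29 - 10/13] / (ε - a')^3.
Order-3 pole: residue = g''(a)/2; g''((-3/14) - ((1/14)*sqrt(383))*i) = -((73096044/21180571399)*sqrt(383))*i, so the residue is -((36548022/21180571399)*sqrt(383))*i.
The factor ε**2 + 3*ε/7 + 2 splits as (ε - a)(ε - a') with a = (-3/14) + ((1/14)*sqrt(383))*i, a' = (-3/14) - ((1/14)*sqrt(383))*i. At the order-3 pole a set g(ε) = (ε - a)^3*f(ε) = [26*ε/29 - 10/13] / (ε - a')^3.
Order-3 pole: residue = g''(a)/2; g''((-3/14) + ((1/14)*sqrt(383))*i) = ((73096044/21180571399)*sqrt(383))*i, so the residue is ((36548022/21180571399)*sqrt(383))*i.
List the singular points by increasing real part (a conjugate pair: the negative imaginary part first).
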